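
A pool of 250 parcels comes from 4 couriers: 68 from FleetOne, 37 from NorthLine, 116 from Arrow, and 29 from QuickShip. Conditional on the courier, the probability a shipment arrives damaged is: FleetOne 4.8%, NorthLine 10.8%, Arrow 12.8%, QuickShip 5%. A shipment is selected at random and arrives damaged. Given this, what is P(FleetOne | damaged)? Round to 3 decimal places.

0.139

Compute prior × likelihood for every hypothesis:
  FleetOne: 0.272 × 0.048 = 0.013056
  NorthLine: 0.148 × 0.108 = 0.015984
  Arrow: 0.464 × 0.128 = 0.059392
  QuickShip: 0.116 × 0.05 = 0.0058
Total = 0.094232.
P(FleetOne | evidence) = 0.013056 / 0.094232 ≈ 0.139.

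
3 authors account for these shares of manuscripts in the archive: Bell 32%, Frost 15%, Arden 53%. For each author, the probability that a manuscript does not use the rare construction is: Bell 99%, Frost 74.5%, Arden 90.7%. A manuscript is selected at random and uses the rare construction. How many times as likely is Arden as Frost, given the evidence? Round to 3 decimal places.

Taking complements, P(rare-form | each) = Bell 0.01, Frost 0.255, Arden 0.093.
Compute prior × likelihood for every hypothesis:
  Bell: 0.32 × 0.01 = 0.0032
  Frost: 0.15 × 0.255 = 0.03825
  Arden: 0.53 × 0.093 = 0.04929
Total = 0.09074.
The ratio is 0.04929 / 0.03825 (the normalizer cancels) = 1.289.

1.289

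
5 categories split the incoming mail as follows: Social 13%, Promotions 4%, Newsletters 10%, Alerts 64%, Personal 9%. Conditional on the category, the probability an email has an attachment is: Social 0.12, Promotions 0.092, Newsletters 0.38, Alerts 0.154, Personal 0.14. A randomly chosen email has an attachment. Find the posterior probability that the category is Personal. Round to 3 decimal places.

0.075

Prior × likelihood for each hypothesis:
  Social: 0.13 × 0.12 = 0.0156
  Promotions: 0.04 × 0.092 = 0.00368
  Newsletters: 0.1 × 0.38 = 0.038
  Alerts: 0.64 × 0.154 = 0.09856
  Personal: 0.09 × 0.14 = 0.0126
Total = 0.16844.
P(Personal | evidence) = 0.0126 / 0.16844 ≈ 0.075.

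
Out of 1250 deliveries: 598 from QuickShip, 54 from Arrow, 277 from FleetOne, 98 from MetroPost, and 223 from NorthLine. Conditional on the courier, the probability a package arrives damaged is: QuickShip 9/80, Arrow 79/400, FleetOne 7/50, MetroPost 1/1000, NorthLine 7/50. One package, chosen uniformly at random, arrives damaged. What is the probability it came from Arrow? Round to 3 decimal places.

0.072

Prior × likelihood for each hypothesis:
  QuickShip: 0.4784 × 0.1125 = 0.05382
  Arrow: 0.0432 × 0.1975 = 0.008532
  FleetOne: 0.2216 × 0.14 = 0.031024
  MetroPost: 0.0784 × 0.001 = 0.0000784
  NorthLine: 0.1784 × 0.14 = 0.024976
Total = 0.1184304.
P(Arrow | evidence) = 0.008532 / 0.1184304 ≈ 0.072.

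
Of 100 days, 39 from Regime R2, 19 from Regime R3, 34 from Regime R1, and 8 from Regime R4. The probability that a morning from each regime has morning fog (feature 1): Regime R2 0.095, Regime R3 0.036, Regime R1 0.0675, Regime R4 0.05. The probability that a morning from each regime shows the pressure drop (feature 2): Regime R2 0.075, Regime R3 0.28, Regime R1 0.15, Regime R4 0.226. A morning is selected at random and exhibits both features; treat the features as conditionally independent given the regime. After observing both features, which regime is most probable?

Regime R1

Unnormalized posteriors (prior × likelihood):
  Regime R2: 0.39 × 0.095 × 0.075 = 0.00277875
  Regime R3: 0.19 × 0.036 × 0.28 = 0.0019152
  Regime R1: 0.34 × 0.0675 × 0.15 = 0.0034425
  Regime R4: 0.08 × 0.05 × 0.226 = 0.000904
Sum = 0.00904045.
Largest term belongs to Regime R1, so Regime R1 is most probable.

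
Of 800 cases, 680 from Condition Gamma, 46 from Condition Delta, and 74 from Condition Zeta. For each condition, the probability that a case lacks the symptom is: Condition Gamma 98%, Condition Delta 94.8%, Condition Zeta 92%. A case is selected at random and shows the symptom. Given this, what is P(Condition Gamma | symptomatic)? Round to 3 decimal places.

0.621

Taking complements, P(symptomatic | each) = Condition Gamma 0.02, Condition Delta 0.052, Condition Zeta 0.08.
Compute prior × likelihood for every hypothesis:
  Condition Gamma: 0.85 × 0.02 = 0.017
  Condition Delta: 0.0575 × 0.052 = 0.00299
  Condition Zeta: 0.0925 × 0.08 = 0.0074
Normalizing constant = 0.02739.
P(Condition Gamma | evidence) = 0.017 / 0.02739 ≈ 0.621.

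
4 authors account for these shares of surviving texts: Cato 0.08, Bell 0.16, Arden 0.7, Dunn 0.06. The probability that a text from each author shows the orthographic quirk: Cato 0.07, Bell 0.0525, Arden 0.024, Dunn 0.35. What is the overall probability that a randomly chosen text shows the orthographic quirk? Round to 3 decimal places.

0.052

Prior × likelihood for each hypothesis:
  Cato: 0.08 × 0.07 = 0.0056
  Bell: 0.16 × 0.0525 = 0.0084
  Arden: 0.7 × 0.024 = 0.0168
  Dunn: 0.06 × 0.35 = 0.021
P(quirk) = 0.0056 + 0.0084 + 0.0168 + 0.021 = 0.0518 → 0.052.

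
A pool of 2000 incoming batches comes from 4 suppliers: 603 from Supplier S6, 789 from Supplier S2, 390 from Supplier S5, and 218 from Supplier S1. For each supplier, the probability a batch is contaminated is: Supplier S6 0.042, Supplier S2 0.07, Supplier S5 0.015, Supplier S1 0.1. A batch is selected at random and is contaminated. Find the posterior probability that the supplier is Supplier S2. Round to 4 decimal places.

0.5104

Unnormalized posteriors (prior × likelihood):
  Supplier S6: 0.3015 × 0.042 = 0.012663
  Supplier S2: 0.3945 × 0.07 = 0.027615
  Supplier S5: 0.195 × 0.015 = 0.002925
  Supplier S1: 0.109 × 0.1 = 0.0109
Total = 0.054103.
P(Supplier S2 | evidence) = 0.027615 / 0.054103 ≈ 0.5104.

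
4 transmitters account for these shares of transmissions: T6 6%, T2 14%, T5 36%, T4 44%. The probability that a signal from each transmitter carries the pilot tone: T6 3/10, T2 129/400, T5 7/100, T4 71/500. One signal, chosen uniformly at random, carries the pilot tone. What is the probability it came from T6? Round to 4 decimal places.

Compute prior × likelihood for every hypothesis:
  T6: 0.06 × 0.3 = 0.018
  T2: 0.14 × 0.3225 = 0.04515
  T5: 0.36 × 0.07 = 0.0252
  T4: 0.44 × 0.142 = 0.06248
Normalizing constant = 0.15083.
P(T6 | evidence) = 0.018 / 0.15083 ≈ 0.1193.

0.1193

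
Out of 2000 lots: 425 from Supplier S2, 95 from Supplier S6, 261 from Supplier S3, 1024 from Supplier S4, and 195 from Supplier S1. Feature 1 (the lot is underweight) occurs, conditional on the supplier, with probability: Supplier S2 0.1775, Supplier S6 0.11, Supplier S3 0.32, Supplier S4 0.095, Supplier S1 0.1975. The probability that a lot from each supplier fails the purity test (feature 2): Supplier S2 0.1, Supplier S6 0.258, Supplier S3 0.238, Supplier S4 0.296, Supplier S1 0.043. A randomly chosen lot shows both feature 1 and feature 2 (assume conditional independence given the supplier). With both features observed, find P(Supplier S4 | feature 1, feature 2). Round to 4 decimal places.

Compute prior × likelihood for every hypothesis:
  Supplier S2: 0.2125 × 0.1775 × 0.1 = 0.003771875
  Supplier S6: 0.0475 × 0.11 × 0.258 = 0.00134805
  Supplier S3: 0.1305 × 0.32 × 0.238 = 0.00993888
  Supplier S4: 0.512 × 0.095 × 0.296 = 0.01439744
  Supplier S1: 0.0975 × 0.1975 × 0.043 = 0.00082801875
Normalizing constant = 0.03028426375.
P(Supplier S4 | evidence) = 0.01439744 / 0.03028426375 ≈ 0.4754.

0.4754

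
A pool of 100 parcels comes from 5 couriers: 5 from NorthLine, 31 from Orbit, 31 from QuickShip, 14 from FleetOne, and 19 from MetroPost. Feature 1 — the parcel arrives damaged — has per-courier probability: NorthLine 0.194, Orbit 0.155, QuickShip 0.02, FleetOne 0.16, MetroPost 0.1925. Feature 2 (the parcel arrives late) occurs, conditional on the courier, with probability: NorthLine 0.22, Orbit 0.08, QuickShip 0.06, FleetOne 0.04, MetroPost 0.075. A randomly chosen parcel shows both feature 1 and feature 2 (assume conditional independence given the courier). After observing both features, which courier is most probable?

Compute prior × likelihood for every hypothesis:
  NorthLine: 0.05 × 0.194 × 0.22 = 0.002134
  Orbit: 0.31 × 0.155 × 0.08 = 0.003844
  QuickShip: 0.31 × 0.02 × 0.06 = 0.000372
  FleetOne: 0.14 × 0.16 × 0.04 = 0.000896
  MetroPost: 0.19 × 0.1925 × 0.075 = 0.002743125
Sum = 0.009989125.
Largest term belongs to Orbit, so Orbit is most probable.

Orbit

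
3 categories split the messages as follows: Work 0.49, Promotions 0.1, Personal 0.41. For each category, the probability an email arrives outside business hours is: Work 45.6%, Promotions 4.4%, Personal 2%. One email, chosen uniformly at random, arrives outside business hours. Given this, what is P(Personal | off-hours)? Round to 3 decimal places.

By Bayes' rule, posterior ∝ prior × likelihood:
  Work: 0.49 × 0.456 = 0.22344
  Promotions: 0.1 × 0.044 = 0.0044
  Personal: 0.41 × 0.02 = 0.0082
Total = 0.23604.
P(Personal | evidence) = 0.0082 / 0.23604 ≈ 0.035.

0.035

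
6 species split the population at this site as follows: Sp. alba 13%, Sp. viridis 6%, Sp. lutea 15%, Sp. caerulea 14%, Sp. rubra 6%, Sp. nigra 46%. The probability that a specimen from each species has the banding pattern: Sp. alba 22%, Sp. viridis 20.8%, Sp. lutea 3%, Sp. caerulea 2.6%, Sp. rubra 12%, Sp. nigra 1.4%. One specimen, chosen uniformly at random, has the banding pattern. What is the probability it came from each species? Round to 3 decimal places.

Sp. alba 0.455, Sp. viridis 0.199, Sp. lutea 0.072, Sp. caerulea 0.058, Sp. rubra 0.115, Sp. nigra 0.102

Prior × likelihood for each hypothesis:
  Sp. alba: 0.13 × 0.22 = 0.0286
  Sp. viridis: 0.06 × 0.208 = 0.01248
  Sp. lutea: 0.15 × 0.03 = 0.0045
  Sp. caerulea: 0.14 × 0.026 = 0.00364
  Sp. rubra: 0.06 × 0.12 = 0.0072
  Sp. nigra: 0.46 × 0.014 = 0.00644
Total = 0.06286.
P(Sp. alba | banded) = 0.0286/0.06286 ≈ 0.455
P(Sp. viridis | banded) = 0.01248/0.06286 ≈ 0.199
P(Sp. lutea | banded) = 0.0045/0.06286 ≈ 0.072
P(Sp. caerulea | banded) = 0.00364/0.06286 ≈ 0.058
P(Sp. rubra | banded) = 0.0072/0.06286 ≈ 0.115
P(Sp. nigra | banded) = 0.00644/0.06286 ≈ 0.102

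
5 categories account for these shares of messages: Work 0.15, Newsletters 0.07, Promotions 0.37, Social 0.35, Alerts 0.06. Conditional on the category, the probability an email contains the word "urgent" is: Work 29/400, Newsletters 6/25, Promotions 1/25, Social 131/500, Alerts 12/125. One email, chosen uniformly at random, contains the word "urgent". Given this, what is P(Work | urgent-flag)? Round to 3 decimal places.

Compute prior × likelihood for every hypothesis:
  Work: 0.15 × 0.0725 = 0.010875
  Newsletters: 0.07 × 0.24 = 0.0168
  Promotions: 0.37 × 0.04 = 0.0148
  Social: 0.35 × 0.262 = 0.0917
  Alerts: 0.06 × 0.096 = 0.00576
Total = 0.139935.
P(Work | evidence) = 0.010875 / 0.139935 ≈ 0.078.

0.078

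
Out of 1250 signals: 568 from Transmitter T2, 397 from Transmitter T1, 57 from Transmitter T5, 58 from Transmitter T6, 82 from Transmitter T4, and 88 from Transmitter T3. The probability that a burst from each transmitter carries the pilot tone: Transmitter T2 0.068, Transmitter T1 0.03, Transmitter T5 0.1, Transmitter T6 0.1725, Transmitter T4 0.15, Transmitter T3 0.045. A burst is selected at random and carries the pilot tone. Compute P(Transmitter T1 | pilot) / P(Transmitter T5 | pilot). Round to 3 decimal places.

2.089

Unnormalized posteriors (prior × likelihood):
  Transmitter T2: 0.4544 × 0.068 = 0.0308992
  Transmitter T1: 0.3176 × 0.03 = 0.009528
  Transmitter T5: 0.0456 × 0.1 = 0.00456
  Transmitter T6: 0.0464 × 0.1725 = 0.008004
  Transmitter T4: 0.0656 × 0.15 = 0.00984
  Transmitter T3: 0.0704 × 0.045 = 0.003168
Sum = 0.0659992.
The ratio is 0.009528 / 0.00456 (the normalizer cancels) = 2.089.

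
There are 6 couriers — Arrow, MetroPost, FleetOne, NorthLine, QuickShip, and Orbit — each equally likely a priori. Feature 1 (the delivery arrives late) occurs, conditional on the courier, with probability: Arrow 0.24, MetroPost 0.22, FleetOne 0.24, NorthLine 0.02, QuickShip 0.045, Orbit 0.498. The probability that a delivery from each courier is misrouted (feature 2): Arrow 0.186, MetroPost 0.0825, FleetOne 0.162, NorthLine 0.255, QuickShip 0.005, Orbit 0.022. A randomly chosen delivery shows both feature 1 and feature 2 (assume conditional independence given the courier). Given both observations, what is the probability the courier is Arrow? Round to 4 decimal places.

Since the prior is uniform, the posterior is proportional to the likelihood:
  Arrow: 0.24 × 0.186 = 0.04464
  MetroPost: 0.22 × 0.0825 = 0.01815
  FleetOne: 0.24 × 0.162 = 0.03888
  NorthLine: 0.02 × 0.255 = 0.0051
  QuickShip: 0.045 × 0.005 = 0.000225
  Orbit: 0.498 × 0.022 = 0.010956
Normalizing constant = 0.117951.
P(Arrow | evidence) = 0.04464 / 0.117951 ≈ 0.3785.

0.3785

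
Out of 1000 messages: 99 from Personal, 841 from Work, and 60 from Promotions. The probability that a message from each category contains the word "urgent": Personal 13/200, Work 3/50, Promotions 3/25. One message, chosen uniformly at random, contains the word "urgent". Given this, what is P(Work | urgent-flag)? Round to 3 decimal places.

Unnormalized posteriors (prior × likelihood):
  Personal: 0.099 × 0.065 = 0.006435
  Work: 0.841 × 0.06 = 0.05046
  Promotions: 0.06 × 0.12 = 0.0072
Normalizing constant = 0.064095.
P(Work | evidence) = 0.05046 / 0.064095 ≈ 0.787.

0.787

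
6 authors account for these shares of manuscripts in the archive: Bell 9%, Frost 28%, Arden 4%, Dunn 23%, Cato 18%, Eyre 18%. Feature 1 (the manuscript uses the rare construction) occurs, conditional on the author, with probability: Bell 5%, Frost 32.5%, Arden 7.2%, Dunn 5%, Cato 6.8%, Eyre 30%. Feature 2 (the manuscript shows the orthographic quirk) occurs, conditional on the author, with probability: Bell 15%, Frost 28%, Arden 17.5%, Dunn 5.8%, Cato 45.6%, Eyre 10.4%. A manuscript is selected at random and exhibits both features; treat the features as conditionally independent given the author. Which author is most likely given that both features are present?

Compute prior × likelihood for every hypothesis:
  Bell: 0.09 × 0.05 × 0.15 = 0.000675
  Frost: 0.28 × 0.325 × 0.28 = 0.02548
  Arden: 0.04 × 0.072 × 0.175 = 0.000504
  Dunn: 0.23 × 0.05 × 0.058 = 0.000667
  Cato: 0.18 × 0.068 × 0.456 = 0.00558144
  Eyre: 0.18 × 0.3 × 0.104 = 0.005616
Sum = 0.03852344.
Largest term belongs to Frost, so Frost is most probable.

Frost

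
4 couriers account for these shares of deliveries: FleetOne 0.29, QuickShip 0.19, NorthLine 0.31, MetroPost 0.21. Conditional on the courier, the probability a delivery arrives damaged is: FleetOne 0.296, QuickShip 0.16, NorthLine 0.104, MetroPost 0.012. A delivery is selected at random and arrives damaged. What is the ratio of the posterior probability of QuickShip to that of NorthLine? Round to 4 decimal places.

Unnormalized posteriors (prior × likelihood):
  FleetOne: 0.29 × 0.296 = 0.08584
  QuickShip: 0.19 × 0.16 = 0.0304
  NorthLine: 0.31 × 0.104 = 0.03224
  MetroPost: 0.21 × 0.012 = 0.00252
Total = 0.151.
The ratio is 0.0304 / 0.03224 (the normalizer cancels) = 0.9429.

0.9429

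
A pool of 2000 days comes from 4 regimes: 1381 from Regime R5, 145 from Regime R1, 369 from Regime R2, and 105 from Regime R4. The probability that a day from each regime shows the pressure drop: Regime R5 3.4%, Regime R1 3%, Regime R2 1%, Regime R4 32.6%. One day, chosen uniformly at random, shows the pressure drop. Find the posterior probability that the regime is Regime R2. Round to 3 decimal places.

Prior × likelihood for each hypothesis:
  Regime R5: 0.6905 × 0.034 = 0.023477
  Regime R1: 0.0725 × 0.03 = 0.002175
  Regime R2: 0.1845 × 0.01 = 0.001845
  Regime R4: 0.0525 × 0.326 = 0.017115
Normalizing constant = 0.044612.
P(Regime R2 | evidence) = 0.001845 / 0.044612 ≈ 0.041.

0.041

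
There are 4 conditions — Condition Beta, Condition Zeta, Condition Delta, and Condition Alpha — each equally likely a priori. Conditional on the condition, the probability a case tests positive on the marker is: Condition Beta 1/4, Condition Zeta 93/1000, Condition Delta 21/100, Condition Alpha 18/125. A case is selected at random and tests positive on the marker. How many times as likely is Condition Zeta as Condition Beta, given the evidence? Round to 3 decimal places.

0.372

Since the prior is uniform, the posterior is proportional to the likelihood:
  Condition Beta: 0.25
  Condition Zeta: 0.093
  Condition Delta: 0.21
  Condition Alpha: 0.144
Total = 0.697.
The ratio is 0.093 / 0.25 (the normalizer cancels) = 0.372.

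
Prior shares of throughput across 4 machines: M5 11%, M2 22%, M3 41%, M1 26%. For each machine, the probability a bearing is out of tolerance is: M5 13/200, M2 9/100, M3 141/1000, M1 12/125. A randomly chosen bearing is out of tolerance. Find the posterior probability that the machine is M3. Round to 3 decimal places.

0.527

Compute prior × likelihood for every hypothesis:
  M5: 0.11 × 0.065 = 0.00715
  M2: 0.22 × 0.09 = 0.0198
  M3: 0.41 × 0.141 = 0.05781
  M1: 0.26 × 0.096 = 0.02496
Normalizing constant = 0.10972.
P(M3 | evidence) = 0.05781 / 0.10972 ≈ 0.527.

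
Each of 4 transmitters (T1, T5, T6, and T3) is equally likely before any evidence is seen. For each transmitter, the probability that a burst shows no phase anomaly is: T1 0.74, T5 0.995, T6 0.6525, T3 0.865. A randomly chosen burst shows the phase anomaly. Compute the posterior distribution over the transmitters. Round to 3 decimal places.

Taking complements, P(anomaly | each) = T1 0.26, T5 0.005, T6 0.3475, T3 0.135.
With a uniform prior (1/4 each), posterior ∝ likelihood:
  T1: 0.26
  T5: 0.005
  T6: 0.3475
  T3: 0.135
Sum = 0.7475.
P(T1 | anomaly) = 0.26/0.7475 ≈ 0.348
P(T5 | anomaly) = 0.005/0.7475 ≈ 0.007
P(T6 | anomaly) = 0.3475/0.7475 ≈ 0.465
P(T3 | anomaly) = 0.135/0.7475 ≈ 0.181
(Check: 0.348+0.007+0.465+0.181 = 1.001.)

T1 0.348, T5 0.007, T6 0.465, T3 0.181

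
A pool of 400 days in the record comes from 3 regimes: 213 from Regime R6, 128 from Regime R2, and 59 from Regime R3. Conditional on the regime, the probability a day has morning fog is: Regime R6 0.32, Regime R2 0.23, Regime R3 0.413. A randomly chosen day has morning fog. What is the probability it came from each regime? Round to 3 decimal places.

Unnormalized posteriors (prior × likelihood):
  Regime R6: 0.5325 × 0.32 = 0.1704
  Regime R2: 0.32 × 0.23 = 0.0736
  Regime R3: 0.1475 × 0.413 = 0.0609175
Sum = 0.3049175.
P(Regime R6 | fog) = 0.1704/0.3049175 ≈ 0.559
P(Regime R2 | fog) = 0.0736/0.3049175 ≈ 0.241
P(Regime R3 | fog) = 0.0609175/0.3049175 ≈ 0.200
(Check: 0.559+0.241+0.200 = 1.000.)

Regime R6 0.559, Regime R2 0.241, Regime R3 0.200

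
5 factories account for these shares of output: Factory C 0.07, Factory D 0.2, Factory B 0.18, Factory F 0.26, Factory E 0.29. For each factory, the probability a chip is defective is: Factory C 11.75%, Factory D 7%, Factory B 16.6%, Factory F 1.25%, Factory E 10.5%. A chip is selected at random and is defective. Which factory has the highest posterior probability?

Factory E

Prior × likelihood for each hypothesis:
  Factory C: 0.07 × 0.1175 = 0.008225
  Factory D: 0.2 × 0.07 = 0.014
  Factory B: 0.18 × 0.166 = 0.02988
  Factory F: 0.26 × 0.0125 = 0.00325
  Factory E: 0.29 × 0.105 = 0.03045
Sum = 0.085805.
Largest term belongs to Factory E, so Factory E is most probable.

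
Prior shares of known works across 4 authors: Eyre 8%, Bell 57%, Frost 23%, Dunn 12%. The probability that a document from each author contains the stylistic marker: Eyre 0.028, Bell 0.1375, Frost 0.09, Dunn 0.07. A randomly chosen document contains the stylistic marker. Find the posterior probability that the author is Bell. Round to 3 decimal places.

Unnormalized posteriors (prior × likelihood):
  Eyre: 0.08 × 0.028 = 0.00224
  Bell: 0.57 × 0.1375 = 0.078375
  Frost: 0.23 × 0.09 = 0.0207
  Dunn: 0.12 × 0.07 = 0.0084
Sum = 0.109715.
P(Bell | evidence) = 0.078375 / 0.109715 ≈ 0.714.

0.714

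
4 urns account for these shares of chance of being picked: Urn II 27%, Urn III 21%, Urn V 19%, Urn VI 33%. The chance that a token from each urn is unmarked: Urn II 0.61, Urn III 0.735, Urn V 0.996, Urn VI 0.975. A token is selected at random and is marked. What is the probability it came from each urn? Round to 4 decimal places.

Taking complements, P(marked | each) = Urn II 0.39, Urn III 0.265, Urn V 0.004, Urn VI 0.025.
Unnormalized posteriors (prior × likelihood):
  Urn II: 0.27 × 0.39 = 0.1053
  Urn III: 0.21 × 0.265 = 0.05565
  Urn V: 0.19 × 0.004 = 0.00076
  Urn VI: 0.33 × 0.025 = 0.00825
Normalizing constant = 0.16996.
P(Urn II | marked) = 0.1053/0.16996 ≈ 0.6196
P(Urn III | marked) = 0.05565/0.16996 ≈ 0.3274
P(Urn V | marked) = 0.00076/0.16996 ≈ 0.0045
P(Urn VI | marked) = 0.00825/0.16996 ≈ 0.0485

Urn II 0.6196, Urn III 0.3274, Urn V 0.0045, Urn VI 0.0485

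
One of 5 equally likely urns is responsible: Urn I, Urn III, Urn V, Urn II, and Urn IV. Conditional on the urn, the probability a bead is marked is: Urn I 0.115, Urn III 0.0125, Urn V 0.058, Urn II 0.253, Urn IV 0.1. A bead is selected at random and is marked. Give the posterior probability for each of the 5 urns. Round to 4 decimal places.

Urn I 0.2136, Urn III 0.0232, Urn V 0.1077, Urn II 0.4698, Urn IV 0.1857

Since the prior is uniform, the posterior is proportional to the likelihood:
  Urn I: 0.115
  Urn III: 0.0125
  Urn V: 0.058
  Urn II: 0.253
  Urn IV: 0.1
Total = 0.5385.
P(Urn I | marked) = 0.115/0.5385 ≈ 0.2136
P(Urn III | marked) = 0.0125/0.5385 ≈ 0.0232
P(Urn V | marked) = 0.058/0.5385 ≈ 0.1077
P(Urn II | marked) = 0.253/0.5385 ≈ 0.4698
P(Urn IV | marked) = 0.1/0.5385 ≈ 0.1857
(Check: 0.2136+0.0232+0.1077+0.4698+0.1857 = 1.0000.)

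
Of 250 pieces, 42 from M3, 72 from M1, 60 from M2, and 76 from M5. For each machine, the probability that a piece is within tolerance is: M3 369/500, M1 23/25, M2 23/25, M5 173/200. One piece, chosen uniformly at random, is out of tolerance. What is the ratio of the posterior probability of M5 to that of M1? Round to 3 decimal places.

Taking complements, P(oversize | each) = M3 0.262, M1 0.08, M2 0.08, M5 0.135.
Compute prior × likelihood for every hypothesis:
  M3: 0.168 × 0.262 = 0.044016
  M1: 0.288 × 0.08 = 0.02304
  M2: 0.24 × 0.08 = 0.0192
  M5: 0.304 × 0.135 = 0.04104
Normalizing constant = 0.127296.
The ratio is 0.04104 / 0.02304 (the normalizer cancels) = 1.781.

1.781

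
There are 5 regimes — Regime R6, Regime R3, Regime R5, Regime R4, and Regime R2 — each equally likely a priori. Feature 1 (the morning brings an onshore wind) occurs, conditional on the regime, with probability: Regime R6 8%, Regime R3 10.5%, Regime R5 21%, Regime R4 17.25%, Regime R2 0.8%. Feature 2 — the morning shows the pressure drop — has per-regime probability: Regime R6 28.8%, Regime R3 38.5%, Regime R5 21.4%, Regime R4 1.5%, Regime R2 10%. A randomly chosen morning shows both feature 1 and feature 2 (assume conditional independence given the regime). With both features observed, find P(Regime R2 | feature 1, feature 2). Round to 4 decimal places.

Since the prior is uniform, the posterior is proportional to the likelihood:
  Regime R6: 0.08 × 0.288 = 0.02304
  Regime R3: 0.105 × 0.385 = 0.040425
  Regime R5: 0.21 × 0.214 = 0.04494
  Regime R4: 0.1725 × 0.015 = 0.0025875
  Regime R2: 0.008 × 0.1 = 0.0008
Normalizing constant = 0.1117925.
P(Regime R2 | evidence) = 0.0008 / 0.1117925 ≈ 0.0072.

0.0072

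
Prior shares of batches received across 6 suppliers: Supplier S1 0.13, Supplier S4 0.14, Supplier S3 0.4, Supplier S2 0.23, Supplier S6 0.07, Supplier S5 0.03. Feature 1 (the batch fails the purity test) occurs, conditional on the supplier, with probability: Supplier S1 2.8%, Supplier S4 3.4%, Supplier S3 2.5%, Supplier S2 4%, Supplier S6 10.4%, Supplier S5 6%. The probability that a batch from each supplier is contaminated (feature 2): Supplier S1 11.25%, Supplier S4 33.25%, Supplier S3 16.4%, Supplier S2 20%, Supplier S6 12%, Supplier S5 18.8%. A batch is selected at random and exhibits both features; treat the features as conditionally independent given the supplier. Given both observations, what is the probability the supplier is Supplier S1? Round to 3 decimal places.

By Bayes' rule, posterior ∝ prior × likelihood:
  Supplier S1: 0.13 × 0.028 × 0.1125 = 0.0004095
  Supplier S4: 0.14 × 0.034 × 0.3325 = 0.0015827
  Supplier S3: 0.4 × 0.025 × 0.164 = 0.00164
  Supplier S2: 0.23 × 0.04 × 0.2 = 0.00184
  Supplier S6: 0.07 × 0.104 × 0.12 = 0.0008736
  Supplier S5: 0.03 × 0.06 × 0.188 = 0.0003384
Normalizing constant = 0.0066842.
P(Supplier S1 | evidence) = 0.0004095 / 0.0066842 ≈ 0.061.

0.061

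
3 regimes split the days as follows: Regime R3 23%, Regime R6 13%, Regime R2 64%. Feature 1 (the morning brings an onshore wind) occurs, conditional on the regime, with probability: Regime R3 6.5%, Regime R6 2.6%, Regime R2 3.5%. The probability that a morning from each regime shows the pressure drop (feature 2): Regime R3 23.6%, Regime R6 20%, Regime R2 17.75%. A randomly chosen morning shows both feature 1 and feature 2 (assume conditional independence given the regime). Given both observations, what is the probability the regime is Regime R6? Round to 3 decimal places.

0.083

Prior × likelihood for each hypothesis:
  Regime R3: 0.23 × 0.065 × 0.236 = 0.0035282
  Regime R6: 0.13 × 0.026 × 0.2 = 0.000676
  Regime R2: 0.64 × 0.035 × 0.1775 = 0.003976
Sum = 0.0081802.
P(Regime R6 | evidence) = 0.000676 / 0.0081802 ≈ 0.083.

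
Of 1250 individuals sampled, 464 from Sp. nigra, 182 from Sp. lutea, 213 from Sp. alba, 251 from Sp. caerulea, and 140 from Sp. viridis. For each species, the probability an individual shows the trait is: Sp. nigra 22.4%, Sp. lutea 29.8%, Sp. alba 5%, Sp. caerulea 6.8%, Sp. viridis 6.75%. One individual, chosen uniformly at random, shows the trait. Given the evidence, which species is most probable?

Sp. nigra

Unnormalized posteriors (prior × likelihood):
  Sp. nigra: 0.3712 × 0.224 = 0.0831488
  Sp. lutea: 0.1456 × 0.298 = 0.0433888
  Sp. alba: 0.1704 × 0.05 = 0.00852
  Sp. caerulea: 0.2008 × 0.068 = 0.0136544
  Sp. viridis: 0.112 × 0.0675 = 0.00756
Sum = 0.156272.
Largest term belongs to Sp. nigra, so Sp. nigra is most probable.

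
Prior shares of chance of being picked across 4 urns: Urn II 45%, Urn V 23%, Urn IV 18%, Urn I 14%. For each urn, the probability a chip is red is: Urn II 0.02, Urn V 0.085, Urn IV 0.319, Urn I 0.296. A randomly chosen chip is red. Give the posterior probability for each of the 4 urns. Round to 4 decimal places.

Prior × likelihood for each hypothesis:
  Urn II: 0.45 × 0.02 = 0.009
  Urn V: 0.23 × 0.085 = 0.01955
  Urn IV: 0.18 × 0.319 = 0.05742
  Urn I: 0.14 × 0.296 = 0.04144
Sum = 0.12741.
P(Urn II | red) = 0.009/0.12741 ≈ 0.0706
P(Urn V | red) = 0.01955/0.12741 ≈ 0.1534
P(Urn IV | red) = 0.05742/0.12741 ≈ 0.4507
P(Urn I | red) = 0.04144/0.12741 ≈ 0.3252

Urn II 0.0706, Urn V 0.1534, Urn IV 0.4507, Urn I 0.3252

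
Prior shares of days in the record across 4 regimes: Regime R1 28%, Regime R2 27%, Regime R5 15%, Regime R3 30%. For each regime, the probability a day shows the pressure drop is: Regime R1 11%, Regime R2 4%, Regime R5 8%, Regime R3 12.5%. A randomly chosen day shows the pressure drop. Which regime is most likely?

Regime R3

By Bayes' rule, posterior ∝ prior × likelihood:
  Regime R1: 0.28 × 0.11 = 0.0308
  Regime R2: 0.27 × 0.04 = 0.0108
  Regime R5: 0.15 × 0.08 = 0.012
  Regime R3: 0.3 × 0.125 = 0.0375
Total = 0.0911.
Largest term belongs to Regime R3, so Regime R3 is most probable.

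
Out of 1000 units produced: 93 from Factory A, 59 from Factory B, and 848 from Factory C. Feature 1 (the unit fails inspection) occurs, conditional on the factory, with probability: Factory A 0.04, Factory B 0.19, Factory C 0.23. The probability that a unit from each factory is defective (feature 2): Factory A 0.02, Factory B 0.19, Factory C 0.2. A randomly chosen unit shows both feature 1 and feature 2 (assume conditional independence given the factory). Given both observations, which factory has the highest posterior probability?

Unnormalized posteriors (prior × likelihood):
  Factory A: 0.093 × 0.04 × 0.02 = 0.0000744
  Factory B: 0.059 × 0.19 × 0.19 = 0.0021299
  Factory C: 0.848 × 0.23 × 0.2 = 0.039008
Normalizing constant = 0.0412123.
Largest term belongs to Factory C, so Factory C is most probable.

Factory C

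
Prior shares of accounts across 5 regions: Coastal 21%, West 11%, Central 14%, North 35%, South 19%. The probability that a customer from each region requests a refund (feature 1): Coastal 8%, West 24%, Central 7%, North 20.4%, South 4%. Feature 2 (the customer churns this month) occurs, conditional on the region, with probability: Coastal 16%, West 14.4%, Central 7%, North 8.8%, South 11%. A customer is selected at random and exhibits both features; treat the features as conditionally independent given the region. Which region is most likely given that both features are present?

Prior × likelihood for each hypothesis:
  Coastal: 0.21 × 0.08 × 0.16 = 0.002688
  West: 0.11 × 0.24 × 0.144 = 0.0038016
  Central: 0.14 × 0.07 × 0.07 = 0.000686
  North: 0.35 × 0.204 × 0.088 = 0.0062832
  South: 0.19 × 0.04 × 0.11 = 0.000836
Sum = 0.0142948.
Largest term belongs to North, so North is most probable.

North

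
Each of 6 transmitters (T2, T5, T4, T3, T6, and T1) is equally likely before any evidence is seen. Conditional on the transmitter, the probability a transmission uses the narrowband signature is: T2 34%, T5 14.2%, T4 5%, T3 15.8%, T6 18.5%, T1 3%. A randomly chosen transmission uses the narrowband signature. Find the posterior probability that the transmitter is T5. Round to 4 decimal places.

With a uniform prior (1/6 each), posterior ∝ likelihood:
  T2: 0.34
  T5: 0.142
  T4: 0.05
  T3: 0.158
  T6: 0.185
  T1: 0.03
Sum = 0.905.
P(T5 | evidence) = 0.142 / 0.905 ≈ 0.1569.

0.1569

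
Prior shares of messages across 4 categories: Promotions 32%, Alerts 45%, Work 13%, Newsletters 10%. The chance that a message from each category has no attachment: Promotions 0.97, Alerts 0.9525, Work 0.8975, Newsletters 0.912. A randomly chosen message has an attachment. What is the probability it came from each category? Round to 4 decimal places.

Taking complements, P(attachment | each) = Promotions 0.03, Alerts 0.0475, Work 0.1025, Newsletters 0.088.
Prior × likelihood for each hypothesis:
  Promotions: 0.32 × 0.03 = 0.0096
  Alerts: 0.45 × 0.0475 = 0.021375
  Work: 0.13 × 0.1025 = 0.013325
  Newsletters: 0.1 × 0.088 = 0.0088
Total = 0.0531.
P(Promotions | attachment) = 0.0096/0.0531 ≈ 0.1808
P(Alerts | attachment) = 0.021375/0.0531 ≈ 0.4025
P(Work | attachment) = 0.013325/0.0531 ≈ 0.2509
P(Newsletters | attachment) = 0.0088/0.0531 ≈ 0.1657

Promotions 0.1808, Alerts 0.4025, Work 0.2509, Newsletters 0.1657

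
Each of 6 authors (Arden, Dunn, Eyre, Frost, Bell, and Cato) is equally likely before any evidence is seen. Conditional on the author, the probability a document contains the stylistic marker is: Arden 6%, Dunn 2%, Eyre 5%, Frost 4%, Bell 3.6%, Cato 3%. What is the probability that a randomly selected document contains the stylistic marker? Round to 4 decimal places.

With a uniform prior (1/6 each), posterior ∝ likelihood:
  Arden: 0.06
  Dunn: 0.02
  Eyre: 0.05
  Frost: 0.04
  Bell: 0.036
  Cato: 0.03
P(marker) = (1/6) × (0.06 + 0.02 + 0.05 + 0.04 + 0.036 + 0.03) = 0.236/6 ≈ 0.0393.

0.0393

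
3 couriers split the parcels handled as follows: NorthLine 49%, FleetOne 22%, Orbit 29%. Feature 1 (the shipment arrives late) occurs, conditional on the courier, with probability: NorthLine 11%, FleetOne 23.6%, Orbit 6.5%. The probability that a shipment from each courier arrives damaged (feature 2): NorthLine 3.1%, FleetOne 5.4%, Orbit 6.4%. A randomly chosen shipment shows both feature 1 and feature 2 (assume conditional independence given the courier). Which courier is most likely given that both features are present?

FleetOne

Unnormalized posteriors (prior × likelihood):
  NorthLine: 0.49 × 0.11 × 0.031 = 0.0016709
  FleetOne: 0.22 × 0.236 × 0.054 = 0.00280368
  Orbit: 0.29 × 0.065 × 0.064 = 0.0012064
Total = 0.00568098.
Largest term belongs to FleetOne, so FleetOne is most probable.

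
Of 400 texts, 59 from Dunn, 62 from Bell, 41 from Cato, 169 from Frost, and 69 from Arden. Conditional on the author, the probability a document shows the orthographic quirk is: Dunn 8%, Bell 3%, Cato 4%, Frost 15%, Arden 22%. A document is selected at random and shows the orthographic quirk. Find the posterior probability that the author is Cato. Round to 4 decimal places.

By Bayes' rule, posterior ∝ prior × likelihood:
  Dunn: 0.1475 × 0.08 = 0.0118
  Bell: 0.155 × 0.03 = 0.00465
  Cato: 0.1025 × 0.04 = 0.0041
  Frost: 0.4225 × 0.15 = 0.063375
  Arden: 0.1725 × 0.22 = 0.03795
Sum = 0.121875.
P(Cato | evidence) = 0.0041 / 0.121875 ≈ 0.0336.

0.0336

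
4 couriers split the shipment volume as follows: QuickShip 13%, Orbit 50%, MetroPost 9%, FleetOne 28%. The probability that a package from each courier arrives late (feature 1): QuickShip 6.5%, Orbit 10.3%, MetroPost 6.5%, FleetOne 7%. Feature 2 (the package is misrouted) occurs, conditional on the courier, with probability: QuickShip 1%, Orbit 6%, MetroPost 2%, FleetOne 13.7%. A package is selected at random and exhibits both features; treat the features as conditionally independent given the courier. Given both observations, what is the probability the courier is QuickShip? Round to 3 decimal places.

By Bayes' rule, posterior ∝ prior × likelihood:
  QuickShip: 0.13 × 0.065 × 0.01 = 0.0000845
  Orbit: 0.5 × 0.103 × 0.06 = 0.00309
  MetroPost: 0.09 × 0.065 × 0.02 = 0.000117
  FleetOne: 0.28 × 0.07 × 0.137 = 0.0026852
Normalizing constant = 0.0059767.
P(QuickShip | evidence) = 0.0000845 / 0.0059767 ≈ 0.014.

0.014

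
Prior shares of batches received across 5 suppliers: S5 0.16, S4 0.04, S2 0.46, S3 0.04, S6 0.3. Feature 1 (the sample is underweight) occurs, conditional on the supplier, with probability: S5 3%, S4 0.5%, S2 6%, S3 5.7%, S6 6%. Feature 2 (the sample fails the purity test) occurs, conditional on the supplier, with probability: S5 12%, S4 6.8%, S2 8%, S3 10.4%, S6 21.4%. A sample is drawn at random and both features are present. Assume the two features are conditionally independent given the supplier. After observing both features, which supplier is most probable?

Prior × likelihood for each hypothesis:
  S5: 0.16 × 0.03 × 0.12 = 0.000576
  S4: 0.04 × 0.005 × 0.068 = 0.0000136
  S2: 0.46 × 0.06 × 0.08 = 0.002208
  S3: 0.04 × 0.057 × 0.104 = 0.00023712
  S6: 0.3 × 0.06 × 0.214 = 0.003852
Total = 0.00688672.
Largest term belongs to S6, so S6 is most probable.

S6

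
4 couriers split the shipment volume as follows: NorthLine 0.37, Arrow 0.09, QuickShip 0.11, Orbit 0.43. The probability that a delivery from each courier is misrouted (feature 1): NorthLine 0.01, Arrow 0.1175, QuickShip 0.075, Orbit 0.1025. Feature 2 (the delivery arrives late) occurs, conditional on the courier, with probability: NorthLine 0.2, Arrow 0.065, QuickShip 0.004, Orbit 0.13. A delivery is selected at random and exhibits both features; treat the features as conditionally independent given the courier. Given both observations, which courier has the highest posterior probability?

Orbit

Unnormalized posteriors (prior × likelihood):
  NorthLine: 0.37 × 0.01 × 0.2 = 0.00074
  Arrow: 0.09 × 0.1175 × 0.065 = 0.000687375
  QuickShip: 0.11 × 0.075 × 0.004 = 0.000033
  Orbit: 0.43 × 0.1025 × 0.13 = 0.00572975
Sum = 0.007190125.
Largest term belongs to Orbit, so Orbit is most probable.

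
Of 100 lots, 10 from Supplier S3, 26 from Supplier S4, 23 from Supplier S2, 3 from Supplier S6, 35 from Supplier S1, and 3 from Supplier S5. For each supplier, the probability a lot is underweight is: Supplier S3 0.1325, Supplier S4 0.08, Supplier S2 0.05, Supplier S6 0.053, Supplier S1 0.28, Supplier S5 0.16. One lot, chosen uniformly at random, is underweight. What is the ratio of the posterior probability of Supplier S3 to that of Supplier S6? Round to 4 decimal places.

8.3333

By Bayes' rule, posterior ∝ prior × likelihood:
  Supplier S3: 0.1 × 0.1325 = 0.01325
  Supplier S4: 0.26 × 0.08 = 0.0208
  Supplier S2: 0.23 × 0.05 = 0.0115
  Supplier S6: 0.03 × 0.053 = 0.00159
  Supplier S1: 0.35 × 0.28 = 0.098
  Supplier S5: 0.03 × 0.16 = 0.0048
Total = 0.14994.
The ratio is 0.01325 / 0.00159 (the normalizer cancels) = 8.3333.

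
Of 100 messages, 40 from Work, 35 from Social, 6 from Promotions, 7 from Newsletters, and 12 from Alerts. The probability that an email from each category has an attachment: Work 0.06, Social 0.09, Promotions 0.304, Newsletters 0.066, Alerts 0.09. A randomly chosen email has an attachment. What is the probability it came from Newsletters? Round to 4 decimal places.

0.0518

Compute prior × likelihood for every hypothesis:
  Work: 0.4 × 0.06 = 0.024
  Social: 0.35 × 0.09 = 0.0315
  Promotions: 0.06 × 0.304 = 0.01824
  Newsletters: 0.07 × 0.066 = 0.00462
  Alerts: 0.12 × 0.09 = 0.0108
Sum = 0.08916.
P(Newsletters | evidence) = 0.00462 / 0.08916 ≈ 0.0518.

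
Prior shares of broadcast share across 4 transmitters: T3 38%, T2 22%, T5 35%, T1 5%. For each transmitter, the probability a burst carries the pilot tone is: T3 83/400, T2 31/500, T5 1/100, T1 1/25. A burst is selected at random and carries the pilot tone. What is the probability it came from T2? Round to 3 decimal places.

0.139

By Bayes' rule, posterior ∝ prior × likelihood:
  T3: 0.38 × 0.2075 = 0.07885
  T2: 0.22 × 0.062 = 0.01364
  T5: 0.35 × 0.01 = 0.0035
  T1: 0.05 × 0.04 = 0.002
Normalizing constant = 0.09799.
P(T2 | evidence) = 0.01364 / 0.09799 ≈ 0.139.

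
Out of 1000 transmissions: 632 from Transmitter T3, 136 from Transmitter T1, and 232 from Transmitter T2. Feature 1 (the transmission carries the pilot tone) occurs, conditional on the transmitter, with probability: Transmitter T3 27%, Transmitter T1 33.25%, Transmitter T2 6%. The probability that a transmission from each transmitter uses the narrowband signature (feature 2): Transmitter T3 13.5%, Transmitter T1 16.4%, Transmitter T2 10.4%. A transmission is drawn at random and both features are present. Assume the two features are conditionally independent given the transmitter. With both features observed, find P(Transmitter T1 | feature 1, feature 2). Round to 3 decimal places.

By Bayes' rule, posterior ∝ prior × likelihood:
  Transmitter T3: 0.632 × 0.27 × 0.135 = 0.0230364
  Transmitter T1: 0.136 × 0.3325 × 0.164 = 0.00741608
  Transmitter T2: 0.232 × 0.06 × 0.104 = 0.00144768
Sum = 0.03190016.
P(Transmitter T1 | evidence) = 0.00741608 / 0.03190016 ≈ 0.232.

0.232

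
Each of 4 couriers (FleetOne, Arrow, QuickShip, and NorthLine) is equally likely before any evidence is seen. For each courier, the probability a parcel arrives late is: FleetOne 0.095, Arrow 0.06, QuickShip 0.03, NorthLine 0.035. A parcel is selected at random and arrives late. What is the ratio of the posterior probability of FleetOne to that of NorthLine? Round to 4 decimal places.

With a uniform prior (1/4 each), posterior ∝ likelihood:
  FleetOne: 0.095
  Arrow: 0.06
  QuickShip: 0.03
  NorthLine: 0.035
Sum = 0.22.
The ratio is 0.095 / 0.035 (the normalizer cancels) = 2.7143.

2.7143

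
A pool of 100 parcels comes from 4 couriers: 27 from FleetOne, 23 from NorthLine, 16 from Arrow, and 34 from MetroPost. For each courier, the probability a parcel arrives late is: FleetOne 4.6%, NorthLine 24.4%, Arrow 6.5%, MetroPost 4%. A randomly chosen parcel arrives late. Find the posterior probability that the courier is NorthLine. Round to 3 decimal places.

Compute prior × likelihood for every hypothesis:
  FleetOne: 0.27 × 0.046 = 0.01242
  NorthLine: 0.23 × 0.244 = 0.05612
  Arrow: 0.16 × 0.065 = 0.0104
  MetroPost: 0.34 × 0.04 = 0.0136
Normalizing constant = 0.09254.
P(NorthLine | evidence) = 0.05612 / 0.09254 ≈ 0.606.

0.606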